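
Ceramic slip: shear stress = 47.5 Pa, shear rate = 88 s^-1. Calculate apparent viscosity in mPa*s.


eta = tau/gamma * 1000 = 47.5/88 * 1000 = 539.8 mPa*s

539.8


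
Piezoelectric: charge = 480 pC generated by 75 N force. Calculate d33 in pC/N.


d33 = 480 / 75 = 6.4 pC/N

6.4


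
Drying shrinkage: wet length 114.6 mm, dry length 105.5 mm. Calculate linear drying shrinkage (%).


DS = (114.6 - 105.5) / 114.6 * 100 = 7.94%

7.94


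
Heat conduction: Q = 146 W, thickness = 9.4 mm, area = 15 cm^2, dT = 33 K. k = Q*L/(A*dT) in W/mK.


k = 146*9.4/1000/(15/10000*33) = 27.73 W/mK

27.73


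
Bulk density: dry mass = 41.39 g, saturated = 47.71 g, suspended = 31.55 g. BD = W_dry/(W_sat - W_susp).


BD = 41.39 / (47.71 - 31.55) = 41.39 / 16.16 = 2.561 g/cm^3

2.561


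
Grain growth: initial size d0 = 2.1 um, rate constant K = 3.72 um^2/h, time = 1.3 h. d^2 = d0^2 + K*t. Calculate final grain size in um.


d^2 = 2.1^2 + 3.72*1.3 = 9.246
d = sqrt(9.246) = 3.04 um

3.04


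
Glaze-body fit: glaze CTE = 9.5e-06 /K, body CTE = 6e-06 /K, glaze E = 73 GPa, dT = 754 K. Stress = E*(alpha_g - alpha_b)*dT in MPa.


Stress = 73*1000*(9.5e-06 - 6e-06)*754 = 192.6 MPa

192.6


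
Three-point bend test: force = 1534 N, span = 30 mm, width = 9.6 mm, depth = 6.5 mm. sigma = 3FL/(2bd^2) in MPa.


sigma = 3*1534*30/(2*9.6*6.5^2) = 170.2 MPa

170.2


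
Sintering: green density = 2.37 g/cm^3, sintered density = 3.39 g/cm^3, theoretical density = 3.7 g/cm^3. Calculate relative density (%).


Relative = 3.39 / 3.7 * 100 = 91.6%

91.6


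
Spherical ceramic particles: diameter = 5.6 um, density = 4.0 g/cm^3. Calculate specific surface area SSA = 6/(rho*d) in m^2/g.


SSA = 6 / (4.0 * 5.6) = 0.268 m^2/g

0.268


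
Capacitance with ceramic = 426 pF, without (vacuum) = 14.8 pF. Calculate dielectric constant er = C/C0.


er = 426 / 14.8 = 28.78

28.78


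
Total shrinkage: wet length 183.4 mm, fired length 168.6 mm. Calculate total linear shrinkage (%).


TS = (183.4 - 168.6) / 183.4 * 100 = 8.07%

8.07


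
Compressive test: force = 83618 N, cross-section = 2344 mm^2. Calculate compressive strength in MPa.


CS = 83618 / 2344 = 35.7 MPa

35.7


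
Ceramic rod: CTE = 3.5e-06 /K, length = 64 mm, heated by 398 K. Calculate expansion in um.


dL = 3.5e-06 * 64 * 398 * 1000 = 89.152 um

89.152


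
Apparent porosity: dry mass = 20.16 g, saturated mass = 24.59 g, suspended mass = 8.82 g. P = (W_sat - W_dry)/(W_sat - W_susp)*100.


P = (24.59 - 20.16) / (24.59 - 8.82) * 100 = 4.43 / 15.77 * 100 = 28.1%

28.1


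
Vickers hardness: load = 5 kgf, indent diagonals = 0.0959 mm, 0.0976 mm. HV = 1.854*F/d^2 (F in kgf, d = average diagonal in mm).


d_avg = (0.0959+0.0976)/2 = 0.09675 mm
HV = 1.854*5/0.09675^2 = 990

990


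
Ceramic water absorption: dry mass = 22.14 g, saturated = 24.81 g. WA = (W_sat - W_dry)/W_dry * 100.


WA = (24.81 - 22.14) / 22.14 * 100 = 12.06%

12.06


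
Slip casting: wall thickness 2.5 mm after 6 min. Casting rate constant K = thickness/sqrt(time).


K = 2.5 / sqrt(6) = 2.5 / 2.4495 = 1.021 mm/min^0.5

1.021


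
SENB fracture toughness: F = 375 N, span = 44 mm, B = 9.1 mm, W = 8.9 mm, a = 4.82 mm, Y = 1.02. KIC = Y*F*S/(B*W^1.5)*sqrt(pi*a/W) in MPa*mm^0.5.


KIC = 1.02*375*44/(9.1*8.9^1.5)*sqrt(pi*4.82/8.9) = 90.86

90.86


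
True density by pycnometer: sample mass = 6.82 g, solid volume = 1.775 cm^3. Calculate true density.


TD = 6.82 / 1.775 = 3.842 g/cm^3

3.842


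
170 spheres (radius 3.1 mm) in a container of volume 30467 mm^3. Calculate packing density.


V_sphere = 4/3*pi*3.1^3 = 124.7882 mm^3
Total V = 170*124.7882 = 21213.994 mm^3
PD = 21213.994 / 30467 = 0.696

0.696


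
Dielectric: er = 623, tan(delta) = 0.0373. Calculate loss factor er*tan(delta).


Loss = 623 * 0.0373 = 23.238

23.238


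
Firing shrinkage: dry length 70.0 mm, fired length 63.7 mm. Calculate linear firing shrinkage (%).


FS = (70.0 - 63.7) / 70.0 * 100 = 9.0%

9.0


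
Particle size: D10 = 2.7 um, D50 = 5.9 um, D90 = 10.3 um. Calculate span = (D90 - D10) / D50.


Span = (10.3 - 2.7) / 5.9 = 7.6 / 5.9 = 1.288

1.288


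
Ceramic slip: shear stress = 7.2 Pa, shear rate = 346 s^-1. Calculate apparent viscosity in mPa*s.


eta = tau/gamma * 1000 = 7.2/346 * 1000 = 20.8 mPa*s

20.8


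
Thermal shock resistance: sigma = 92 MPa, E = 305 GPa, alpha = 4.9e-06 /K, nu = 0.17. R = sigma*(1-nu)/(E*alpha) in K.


R = 92*(1-0.17)/(305*1000*4.9e-06) = 51 K

51


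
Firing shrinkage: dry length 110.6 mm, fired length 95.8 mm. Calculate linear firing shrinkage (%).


FS = (110.6 - 95.8) / 110.6 * 100 = 13.38%

13.38


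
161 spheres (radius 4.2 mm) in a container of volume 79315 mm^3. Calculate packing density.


V_sphere = 4/3*pi*4.2^3 = 310.3391 mm^3
Total V = 161*310.3391 = 49964.5951 mm^3
PD = 49964.5951 / 79315 = 0.63

0.63


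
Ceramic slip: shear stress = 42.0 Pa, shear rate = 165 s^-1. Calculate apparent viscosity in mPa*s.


eta = tau/gamma * 1000 = 42.0/165 * 1000 = 254.5 mPa*s

254.5


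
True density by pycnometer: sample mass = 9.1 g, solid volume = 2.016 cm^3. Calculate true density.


TD = 9.1 / 2.016 = 4.514 g/cm^3

4.514


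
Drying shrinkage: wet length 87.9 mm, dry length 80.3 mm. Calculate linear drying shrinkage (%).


DS = (87.9 - 80.3) / 87.9 * 100 = 8.65%

8.65


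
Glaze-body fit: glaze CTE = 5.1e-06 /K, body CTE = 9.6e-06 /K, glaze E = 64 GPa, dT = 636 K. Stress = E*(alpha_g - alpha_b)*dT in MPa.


Stress = 64*1000*(5.1e-06 - 9.6e-06)*636 = -183.2 MPa

-183.2


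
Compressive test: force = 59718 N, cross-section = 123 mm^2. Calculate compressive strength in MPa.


CS = 59718 / 123 = 485.5 MPa

485.5


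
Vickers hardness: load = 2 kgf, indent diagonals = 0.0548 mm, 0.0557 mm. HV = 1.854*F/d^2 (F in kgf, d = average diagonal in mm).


d_avg = (0.0548+0.0557)/2 = 0.05525 mm
HV = 1.854*2/0.05525^2 = 1215

1215


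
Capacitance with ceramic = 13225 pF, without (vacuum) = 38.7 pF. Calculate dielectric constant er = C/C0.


er = 13225 / 38.7 = 341.73

341.73


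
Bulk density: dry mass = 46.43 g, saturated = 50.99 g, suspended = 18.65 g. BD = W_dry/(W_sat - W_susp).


BD = 46.43 / (50.99 - 18.65) = 46.43 / 32.34 = 1.436 g/cm^3

1.436


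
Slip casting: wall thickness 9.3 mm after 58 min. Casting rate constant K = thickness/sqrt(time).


K = 9.3 / sqrt(58) = 9.3 / 7.6158 = 1.221 mm/min^0.5

1.221


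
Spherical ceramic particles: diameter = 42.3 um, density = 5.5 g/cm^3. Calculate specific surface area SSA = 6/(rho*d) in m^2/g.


SSA = 6 / (5.5 * 42.3) = 0.026 m^2/g

0.026


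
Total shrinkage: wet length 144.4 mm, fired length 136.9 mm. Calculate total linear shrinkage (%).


TS = (144.4 - 136.9) / 144.4 * 100 = 5.19%

5.19


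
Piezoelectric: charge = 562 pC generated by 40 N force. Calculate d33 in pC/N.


d33 = 562 / 40 = 14.1 pC/N

14.1


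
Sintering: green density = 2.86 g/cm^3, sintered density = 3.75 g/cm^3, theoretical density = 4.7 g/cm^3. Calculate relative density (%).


Relative = 3.75 / 4.7 * 100 = 79.8%

79.8


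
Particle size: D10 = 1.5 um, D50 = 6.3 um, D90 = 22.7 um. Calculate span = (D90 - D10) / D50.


Span = (22.7 - 1.5) / 6.3 = 21.2 / 6.3 = 3.365

3.365


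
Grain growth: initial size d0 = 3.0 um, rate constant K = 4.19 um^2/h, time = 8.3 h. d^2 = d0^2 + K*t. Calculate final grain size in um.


d^2 = 3.0^2 + 4.19*8.3 = 43.777
d = sqrt(43.777) = 6.62 um

6.62


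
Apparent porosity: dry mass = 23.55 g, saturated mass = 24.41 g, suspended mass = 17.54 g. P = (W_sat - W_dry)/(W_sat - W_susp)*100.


P = (24.41 - 23.55) / (24.41 - 17.54) * 100 = 0.86 / 6.87 * 100 = 12.5%

12.5


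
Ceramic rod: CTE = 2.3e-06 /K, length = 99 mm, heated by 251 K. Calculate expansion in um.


dL = 2.3e-06 * 99 * 251 * 1000 = 57.153 um

57.153


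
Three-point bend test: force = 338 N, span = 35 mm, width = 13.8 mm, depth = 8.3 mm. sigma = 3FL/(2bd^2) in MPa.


sigma = 3*338*35/(2*13.8*8.3^2) = 18.7 MPa

18.7


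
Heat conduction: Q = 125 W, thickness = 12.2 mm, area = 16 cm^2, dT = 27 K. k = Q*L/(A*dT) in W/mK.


k = 125*12.2/1000/(16/10000*27) = 35.3 W/mK

35.3


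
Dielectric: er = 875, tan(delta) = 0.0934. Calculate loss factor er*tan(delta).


Loss = 875 * 0.0934 = 81.725

81.725


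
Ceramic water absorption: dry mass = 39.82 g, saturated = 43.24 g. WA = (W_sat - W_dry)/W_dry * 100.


WA = (43.24 - 39.82) / 39.82 * 100 = 8.59%

8.59


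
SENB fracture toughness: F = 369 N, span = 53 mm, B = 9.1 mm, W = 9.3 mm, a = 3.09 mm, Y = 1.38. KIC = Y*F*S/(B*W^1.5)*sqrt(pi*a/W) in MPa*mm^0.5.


KIC = 1.38*369*53/(9.1*9.3^1.5)*sqrt(pi*3.09/9.3) = 106.84

106.84


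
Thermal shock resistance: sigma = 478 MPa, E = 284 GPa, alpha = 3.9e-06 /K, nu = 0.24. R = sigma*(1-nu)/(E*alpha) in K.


R = 478*(1-0.24)/(284*1000*3.9e-06) = 328 K

328


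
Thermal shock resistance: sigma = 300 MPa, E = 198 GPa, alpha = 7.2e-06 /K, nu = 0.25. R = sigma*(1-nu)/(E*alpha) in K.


R = 300*(1-0.25)/(198*1000*7.2e-06) = 158 K

158


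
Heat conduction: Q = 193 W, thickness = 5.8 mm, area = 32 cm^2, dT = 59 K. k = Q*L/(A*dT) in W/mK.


k = 193*5.8/1000/(32/10000*59) = 5.93 W/mK

5.93


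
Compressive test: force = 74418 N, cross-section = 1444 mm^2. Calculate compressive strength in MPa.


CS = 74418 / 1444 = 51.5 MPa

51.5


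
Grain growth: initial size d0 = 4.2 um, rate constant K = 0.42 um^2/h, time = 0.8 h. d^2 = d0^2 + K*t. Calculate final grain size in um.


d^2 = 4.2^2 + 0.42*0.8 = 17.976
d = sqrt(17.976) = 4.24 um

4.24


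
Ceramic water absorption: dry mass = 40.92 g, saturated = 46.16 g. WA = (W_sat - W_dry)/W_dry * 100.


WA = (46.16 - 40.92) / 40.92 * 100 = 12.81%

12.81


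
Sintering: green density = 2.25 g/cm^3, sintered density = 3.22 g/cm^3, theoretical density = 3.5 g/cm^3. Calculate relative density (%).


Relative = 3.22 / 3.5 * 100 = 92.0%

92.0


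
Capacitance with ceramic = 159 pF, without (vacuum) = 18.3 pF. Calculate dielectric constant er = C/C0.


er = 159 / 18.3 = 8.69

8.69


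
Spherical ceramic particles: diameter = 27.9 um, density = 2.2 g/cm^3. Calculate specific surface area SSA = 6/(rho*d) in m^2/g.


SSA = 6 / (2.2 * 27.9) = 0.098 m^2/g

0.098


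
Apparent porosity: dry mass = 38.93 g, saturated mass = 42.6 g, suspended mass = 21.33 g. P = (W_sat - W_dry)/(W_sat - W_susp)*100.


P = (42.6 - 38.93) / (42.6 - 21.33) * 100 = 3.67 / 21.27 * 100 = 17.3%

17.3


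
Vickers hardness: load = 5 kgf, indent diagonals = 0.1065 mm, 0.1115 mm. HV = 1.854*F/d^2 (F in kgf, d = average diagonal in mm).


d_avg = (0.1065+0.1115)/2 = 0.109 mm
HV = 1.854*5/0.109^2 = 780

780


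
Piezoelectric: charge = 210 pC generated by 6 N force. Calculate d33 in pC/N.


d33 = 210 / 6 = 35.0 pC/N

35.0


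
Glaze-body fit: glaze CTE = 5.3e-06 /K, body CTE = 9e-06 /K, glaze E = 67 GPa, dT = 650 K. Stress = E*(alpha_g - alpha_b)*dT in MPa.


Stress = 67*1000*(5.3e-06 - 9e-06)*650 = -161.1 MPa

-161.1


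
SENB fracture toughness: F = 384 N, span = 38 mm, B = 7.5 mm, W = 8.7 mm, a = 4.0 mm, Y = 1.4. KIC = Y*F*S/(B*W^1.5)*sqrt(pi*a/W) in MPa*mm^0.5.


KIC = 1.4*384*38/(7.5*8.7^1.5)*sqrt(pi*4.0/8.7) = 127.57

127.57


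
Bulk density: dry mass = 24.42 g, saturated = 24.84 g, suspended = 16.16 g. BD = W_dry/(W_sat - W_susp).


BD = 24.42 / (24.84 - 16.16) = 24.42 / 8.68 = 2.813 g/cm^3

2.813


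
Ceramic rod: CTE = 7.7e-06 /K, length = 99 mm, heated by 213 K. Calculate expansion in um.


dL = 7.7e-06 * 99 * 213 * 1000 = 162.37 um

162.37


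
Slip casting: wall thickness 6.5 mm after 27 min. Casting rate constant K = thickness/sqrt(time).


K = 6.5 / sqrt(27) = 6.5 / 5.1962 = 1.251 mm/min^0.5

1.251


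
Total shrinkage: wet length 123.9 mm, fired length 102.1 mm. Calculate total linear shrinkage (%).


TS = (123.9 - 102.1) / 123.9 * 100 = 17.59%

17.59


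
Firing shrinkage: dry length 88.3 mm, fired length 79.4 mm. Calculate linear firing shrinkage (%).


FS = (88.3 - 79.4) / 88.3 * 100 = 10.08%

10.08


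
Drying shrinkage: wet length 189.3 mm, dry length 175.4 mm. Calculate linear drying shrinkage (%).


DS = (189.3 - 175.4) / 189.3 * 100 = 7.34%

7.34


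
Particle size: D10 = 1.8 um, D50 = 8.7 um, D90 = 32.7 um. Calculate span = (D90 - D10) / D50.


Span = (32.7 - 1.8) / 8.7 = 30.9 / 8.7 = 3.552

3.552


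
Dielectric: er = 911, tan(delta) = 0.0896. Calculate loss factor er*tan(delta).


Loss = 911 * 0.0896 = 81.626

81.626


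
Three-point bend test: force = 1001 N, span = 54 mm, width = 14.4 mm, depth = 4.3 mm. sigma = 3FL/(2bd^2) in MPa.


sigma = 3*1001*54/(2*14.4*4.3^2) = 304.5 MPa

304.5


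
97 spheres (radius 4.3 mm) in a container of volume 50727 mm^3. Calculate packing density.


V_sphere = 4/3*pi*4.3^3 = 333.0381 mm^3
Total V = 97*333.0381 = 32304.6957 mm^3
PD = 32304.6957 / 50727 = 0.637

0.637


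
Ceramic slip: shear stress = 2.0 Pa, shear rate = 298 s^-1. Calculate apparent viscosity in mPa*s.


eta = tau/gamma * 1000 = 2.0/298 * 1000 = 6.7 mPa*s

6.7


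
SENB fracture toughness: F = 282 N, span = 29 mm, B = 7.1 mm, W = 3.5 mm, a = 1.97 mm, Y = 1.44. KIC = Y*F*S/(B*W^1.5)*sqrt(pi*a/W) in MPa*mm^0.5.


KIC = 1.44*282*29/(7.1*3.5^1.5)*sqrt(pi*1.97/3.5) = 336.84

336.84


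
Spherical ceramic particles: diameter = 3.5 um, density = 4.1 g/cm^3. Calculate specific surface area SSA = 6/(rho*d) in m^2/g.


SSA = 6 / (4.1 * 3.5) = 0.418 m^2/g

0.418


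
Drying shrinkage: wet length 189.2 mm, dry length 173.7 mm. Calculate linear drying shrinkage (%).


DS = (189.2 - 173.7) / 189.2 * 100 = 8.19%

8.19


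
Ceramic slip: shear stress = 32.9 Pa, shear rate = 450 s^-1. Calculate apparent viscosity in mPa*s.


eta = tau/gamma * 1000 = 32.9/450 * 1000 = 73.1 mPa*s

73.1


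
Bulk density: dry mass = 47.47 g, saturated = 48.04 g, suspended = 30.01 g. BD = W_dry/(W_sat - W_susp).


BD = 47.47 / (48.04 - 30.01) = 47.47 / 18.03 = 2.633 g/cm^3

2.633


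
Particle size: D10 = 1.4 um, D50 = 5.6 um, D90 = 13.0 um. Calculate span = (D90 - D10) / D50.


Span = (13.0 - 1.4) / 5.6 = 11.6 / 5.6 = 2.071

2.071


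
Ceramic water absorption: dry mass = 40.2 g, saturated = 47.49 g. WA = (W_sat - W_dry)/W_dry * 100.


WA = (47.49 - 40.2) / 40.2 * 100 = 18.13%

18.13


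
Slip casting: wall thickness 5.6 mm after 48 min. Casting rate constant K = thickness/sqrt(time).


K = 5.6 / sqrt(48) = 5.6 / 6.9282 = 0.808 mm/min^0.5

0.808


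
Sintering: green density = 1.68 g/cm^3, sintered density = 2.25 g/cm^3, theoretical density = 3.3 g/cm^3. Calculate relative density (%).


Relative = 2.25 / 3.3 * 100 = 68.2%

68.2


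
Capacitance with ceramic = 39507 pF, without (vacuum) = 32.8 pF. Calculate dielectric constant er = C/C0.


er = 39507 / 32.8 = 1204.48

1204.48


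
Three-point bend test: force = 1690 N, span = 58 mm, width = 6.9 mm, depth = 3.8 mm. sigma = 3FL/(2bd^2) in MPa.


sigma = 3*1690*58/(2*6.9*3.8^2) = 1475.7 MPa

1475.7


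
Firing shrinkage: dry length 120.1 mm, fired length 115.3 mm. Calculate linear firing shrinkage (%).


FS = (120.1 - 115.3) / 120.1 * 100 = 4.0%

4.0


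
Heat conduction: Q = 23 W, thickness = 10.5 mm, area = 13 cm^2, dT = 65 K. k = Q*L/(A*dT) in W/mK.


k = 23*10.5/1000/(13/10000*65) = 2.86 W/mK

2.86


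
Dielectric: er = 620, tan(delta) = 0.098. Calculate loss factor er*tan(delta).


Loss = 620 * 0.098 = 60.76

60.76


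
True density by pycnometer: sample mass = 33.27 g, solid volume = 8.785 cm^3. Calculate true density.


TD = 33.27 / 8.785 = 3.787 g/cm^3

3.787


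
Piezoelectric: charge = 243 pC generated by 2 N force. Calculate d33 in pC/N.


d33 = 243 / 2 = 121.5 pC/N

121.5


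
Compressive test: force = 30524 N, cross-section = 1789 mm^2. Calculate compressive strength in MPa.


CS = 30524 / 1789 = 17.1 MPa

17.1


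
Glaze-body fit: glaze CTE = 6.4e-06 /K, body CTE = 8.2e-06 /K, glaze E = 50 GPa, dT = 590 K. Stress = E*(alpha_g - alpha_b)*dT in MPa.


Stress = 50*1000*(6.4e-06 - 8.2e-06)*590 = -53.1 MPa

-53.1


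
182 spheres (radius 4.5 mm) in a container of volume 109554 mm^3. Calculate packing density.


V_sphere = 4/3*pi*4.5^3 = 381.7035 mm^3
Total V = 182*381.7035 = 69470.037 mm^3
PD = 69470.037 / 109554 = 0.634

0.634


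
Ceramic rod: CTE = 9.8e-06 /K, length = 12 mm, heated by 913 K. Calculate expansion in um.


dL = 9.8e-06 * 12 * 913 * 1000 = 107.369 um

107.369


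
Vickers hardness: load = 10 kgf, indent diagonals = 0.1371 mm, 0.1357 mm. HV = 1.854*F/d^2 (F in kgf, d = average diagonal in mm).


d_avg = (0.1371+0.1357)/2 = 0.1364 mm
HV = 1.854*10/0.1364^2 = 997

997


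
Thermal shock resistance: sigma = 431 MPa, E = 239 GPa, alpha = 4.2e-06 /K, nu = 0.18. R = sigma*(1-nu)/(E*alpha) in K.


R = 431*(1-0.18)/(239*1000*4.2e-06) = 352 K

352


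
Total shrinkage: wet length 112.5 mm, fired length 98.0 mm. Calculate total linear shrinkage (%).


TS = (112.5 - 98.0) / 112.5 * 100 = 12.89%

12.89


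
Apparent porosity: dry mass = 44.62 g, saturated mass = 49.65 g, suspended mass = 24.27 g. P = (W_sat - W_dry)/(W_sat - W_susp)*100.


P = (49.65 - 44.62) / (49.65 - 24.27) * 100 = 5.03 / 25.38 * 100 = 19.8%

19.8


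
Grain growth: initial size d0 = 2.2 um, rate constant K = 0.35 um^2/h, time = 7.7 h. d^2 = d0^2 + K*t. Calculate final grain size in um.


d^2 = 2.2^2 + 0.35*7.7 = 7.535
d = sqrt(7.535) = 2.74 um

2.74


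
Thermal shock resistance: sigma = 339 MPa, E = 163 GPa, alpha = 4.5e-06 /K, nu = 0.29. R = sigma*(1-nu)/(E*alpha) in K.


R = 339*(1-0.29)/(163*1000*4.5e-06) = 328 K

328


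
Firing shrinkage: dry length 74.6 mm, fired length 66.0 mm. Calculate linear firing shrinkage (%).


FS = (74.6 - 66.0) / 74.6 * 100 = 11.53%

11.53


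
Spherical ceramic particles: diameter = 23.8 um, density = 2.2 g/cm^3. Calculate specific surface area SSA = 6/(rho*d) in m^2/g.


SSA = 6 / (2.2 * 23.8) = 0.115 m^2/g

0.115


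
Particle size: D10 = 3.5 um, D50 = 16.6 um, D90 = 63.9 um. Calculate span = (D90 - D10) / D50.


Span = (63.9 - 3.5) / 16.6 = 60.4 / 16.6 = 3.639

3.639


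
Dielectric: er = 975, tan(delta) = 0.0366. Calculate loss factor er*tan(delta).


Loss = 975 * 0.0366 = 35.685

35.685


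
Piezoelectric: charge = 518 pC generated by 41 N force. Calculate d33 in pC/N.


d33 = 518 / 41 = 12.6 pC/N

12.6


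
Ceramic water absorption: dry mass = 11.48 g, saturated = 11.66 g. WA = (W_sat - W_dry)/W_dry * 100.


WA = (11.66 - 11.48) / 11.48 * 100 = 1.57%

1.57


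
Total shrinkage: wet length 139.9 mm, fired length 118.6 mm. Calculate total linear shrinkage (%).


TS = (139.9 - 118.6) / 139.9 * 100 = 15.23%

15.23


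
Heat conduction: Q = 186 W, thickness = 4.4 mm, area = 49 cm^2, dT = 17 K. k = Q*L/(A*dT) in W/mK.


k = 186*4.4/1000/(49/10000*17) = 9.82 W/mK

9.82


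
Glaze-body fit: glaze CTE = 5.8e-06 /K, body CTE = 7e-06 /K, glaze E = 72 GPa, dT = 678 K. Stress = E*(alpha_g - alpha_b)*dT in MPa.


Stress = 72*1000*(5.8e-06 - 7e-06)*678 = -58.6 MPa

-58.6


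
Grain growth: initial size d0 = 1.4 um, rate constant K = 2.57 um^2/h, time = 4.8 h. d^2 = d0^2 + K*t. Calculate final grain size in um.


d^2 = 1.4^2 + 2.57*4.8 = 14.296
d = sqrt(14.296) = 3.78 um

3.78


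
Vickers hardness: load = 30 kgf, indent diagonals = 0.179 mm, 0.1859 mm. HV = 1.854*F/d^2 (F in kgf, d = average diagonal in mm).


d_avg = (0.179+0.1859)/2 = 0.18245 mm
HV = 1.854*30/0.18245^2 = 1671

1671


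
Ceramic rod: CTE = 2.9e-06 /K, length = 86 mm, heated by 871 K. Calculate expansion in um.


dL = 2.9e-06 * 86 * 871 * 1000 = 217.227 um

217.227


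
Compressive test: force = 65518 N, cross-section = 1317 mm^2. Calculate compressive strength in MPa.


CS = 65518 / 1317 = 49.7 MPa

49.7


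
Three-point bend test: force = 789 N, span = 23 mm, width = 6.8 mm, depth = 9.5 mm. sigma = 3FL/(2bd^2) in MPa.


sigma = 3*789*23/(2*6.8*9.5^2) = 44.4 MPa

44.4


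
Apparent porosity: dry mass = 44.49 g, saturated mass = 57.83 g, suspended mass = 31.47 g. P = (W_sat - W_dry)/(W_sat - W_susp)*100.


P = (57.83 - 44.49) / (57.83 - 31.47) * 100 = 13.34 / 26.36 * 100 = 50.6%

50.6


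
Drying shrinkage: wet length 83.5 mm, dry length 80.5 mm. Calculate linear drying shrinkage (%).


DS = (83.5 - 80.5) / 83.5 * 100 = 3.59%

3.59


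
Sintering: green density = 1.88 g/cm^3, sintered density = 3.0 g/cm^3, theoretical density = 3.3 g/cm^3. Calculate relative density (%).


Relative = 3.0 / 3.3 * 100 = 90.9%

90.9


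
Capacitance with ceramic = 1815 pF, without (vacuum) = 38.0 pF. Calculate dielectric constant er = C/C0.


er = 1815 / 38.0 = 47.76

47.76


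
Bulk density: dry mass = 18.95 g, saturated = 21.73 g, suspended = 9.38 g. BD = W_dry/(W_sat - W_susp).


BD = 18.95 / (21.73 - 9.38) = 18.95 / 12.35 = 1.534 g/cm^3

1.534


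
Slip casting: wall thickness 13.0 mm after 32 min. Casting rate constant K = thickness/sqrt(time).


K = 13.0 / sqrt(32) = 13.0 / 5.6569 = 2.298 mm/min^0.5

2.298


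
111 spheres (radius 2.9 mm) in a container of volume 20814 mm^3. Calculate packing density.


V_sphere = 4/3*pi*2.9^3 = 102.1604 mm^3
Total V = 111*102.1604 = 11339.8044 mm^3
PD = 11339.8044 / 20814 = 0.545

0.545


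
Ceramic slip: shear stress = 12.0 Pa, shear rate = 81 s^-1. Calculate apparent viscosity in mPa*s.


eta = tau/gamma * 1000 = 12.0/81 * 1000 = 148.1 mPa*s

148.1


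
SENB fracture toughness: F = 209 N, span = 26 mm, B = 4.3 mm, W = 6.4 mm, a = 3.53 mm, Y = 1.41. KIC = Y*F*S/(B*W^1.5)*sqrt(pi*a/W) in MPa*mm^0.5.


KIC = 1.41*209*26/(4.3*6.4^1.5)*sqrt(pi*3.53/6.4) = 144.87

144.87


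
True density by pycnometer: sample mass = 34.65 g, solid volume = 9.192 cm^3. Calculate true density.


TD = 34.65 / 9.192 = 3.77 g/cm^3

3.77


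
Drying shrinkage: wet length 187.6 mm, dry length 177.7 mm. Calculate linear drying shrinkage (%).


DS = (187.6 - 177.7) / 187.6 * 100 = 5.28%

5.28


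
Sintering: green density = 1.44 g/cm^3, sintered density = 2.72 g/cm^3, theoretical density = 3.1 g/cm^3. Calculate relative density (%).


Relative = 2.72 / 3.1 * 100 = 87.7%

87.7


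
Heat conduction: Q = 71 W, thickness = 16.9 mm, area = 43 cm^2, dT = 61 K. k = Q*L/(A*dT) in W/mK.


k = 71*16.9/1000/(43/10000*61) = 4.57 W/mK

4.57


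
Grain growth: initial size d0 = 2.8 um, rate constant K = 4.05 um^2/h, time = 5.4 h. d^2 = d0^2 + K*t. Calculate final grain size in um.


d^2 = 2.8^2 + 4.05*5.4 = 29.71
d = sqrt(29.71) = 5.45 um

5.45


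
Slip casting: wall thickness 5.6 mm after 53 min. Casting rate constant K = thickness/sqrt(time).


K = 5.6 / sqrt(53) = 5.6 / 7.2801 = 0.769 mm/min^0.5

0.769


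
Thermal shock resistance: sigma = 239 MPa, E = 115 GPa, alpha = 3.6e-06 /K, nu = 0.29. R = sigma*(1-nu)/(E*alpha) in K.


R = 239*(1-0.29)/(115*1000*3.6e-06) = 410 K

410


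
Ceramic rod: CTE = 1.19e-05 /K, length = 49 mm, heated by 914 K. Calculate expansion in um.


dL = 1.19e-05 * 49 * 914 * 1000 = 532.953 um

532.953


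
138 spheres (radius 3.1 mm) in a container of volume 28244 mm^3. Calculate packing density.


V_sphere = 4/3*pi*3.1^3 = 124.7882 mm^3
Total V = 138*124.7882 = 17220.7716 mm^3
PD = 17220.7716 / 28244 = 0.61

0.61


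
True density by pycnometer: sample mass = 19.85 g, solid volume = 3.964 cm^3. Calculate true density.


TD = 19.85 / 3.964 = 5.008 g/cm^3

5.008


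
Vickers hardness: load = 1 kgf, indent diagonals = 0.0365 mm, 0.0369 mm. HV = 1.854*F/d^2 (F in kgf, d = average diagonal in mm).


d_avg = (0.0365+0.0369)/2 = 0.0367 mm
HV = 1.854*1/0.0367^2 = 1377

1377


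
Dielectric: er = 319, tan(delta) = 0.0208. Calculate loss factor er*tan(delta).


Loss = 319 * 0.0208 = 6.635

6.635


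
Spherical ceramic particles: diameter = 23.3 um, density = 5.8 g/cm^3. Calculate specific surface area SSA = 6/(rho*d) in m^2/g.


SSA = 6 / (5.8 * 23.3) = 0.044 m^2/g

0.044


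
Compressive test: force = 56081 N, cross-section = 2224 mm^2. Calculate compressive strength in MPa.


CS = 56081 / 2224 = 25.2 MPa

25.2


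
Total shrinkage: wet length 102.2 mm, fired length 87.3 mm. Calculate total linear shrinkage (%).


TS = (102.2 - 87.3) / 102.2 * 100 = 14.58%

14.58


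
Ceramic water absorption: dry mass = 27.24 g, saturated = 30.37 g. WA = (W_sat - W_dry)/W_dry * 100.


WA = (30.37 - 27.24) / 27.24 * 100 = 11.49%

11.49


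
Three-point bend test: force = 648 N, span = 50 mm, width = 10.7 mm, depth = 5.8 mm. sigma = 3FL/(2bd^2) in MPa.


sigma = 3*648*50/(2*10.7*5.8^2) = 135.0 MPa

135.0


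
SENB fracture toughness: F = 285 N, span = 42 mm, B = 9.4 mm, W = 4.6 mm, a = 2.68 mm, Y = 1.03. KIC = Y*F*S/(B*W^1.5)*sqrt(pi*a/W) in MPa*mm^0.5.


KIC = 1.03*285*42/(9.4*4.6^1.5)*sqrt(pi*2.68/4.6) = 179.86

179.86


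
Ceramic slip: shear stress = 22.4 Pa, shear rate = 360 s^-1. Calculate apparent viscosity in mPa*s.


eta = tau/gamma * 1000 = 22.4/360 * 1000 = 62.2 mPa*s

62.2


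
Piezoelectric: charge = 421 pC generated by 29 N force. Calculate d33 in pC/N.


d33 = 421 / 29 = 14.5 pC/N

14.5


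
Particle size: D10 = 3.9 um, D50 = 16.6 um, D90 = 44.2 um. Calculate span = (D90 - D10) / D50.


Span = (44.2 - 3.9) / 16.6 = 40.3 / 16.6 = 2.428

2.428


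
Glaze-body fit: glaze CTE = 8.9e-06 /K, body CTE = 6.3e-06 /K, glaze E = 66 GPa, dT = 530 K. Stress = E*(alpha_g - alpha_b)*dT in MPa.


Stress = 66*1000*(8.9e-06 - 6.3e-06)*530 = 90.9 MPa

90.9


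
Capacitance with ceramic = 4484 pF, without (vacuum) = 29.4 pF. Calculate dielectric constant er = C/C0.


er = 4484 / 29.4 = 152.52

152.52


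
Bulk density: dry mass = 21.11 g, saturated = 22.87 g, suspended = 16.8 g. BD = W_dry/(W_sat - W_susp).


BD = 21.11 / (22.87 - 16.8) = 21.11 / 6.07 = 3.478 g/cm^3

3.478


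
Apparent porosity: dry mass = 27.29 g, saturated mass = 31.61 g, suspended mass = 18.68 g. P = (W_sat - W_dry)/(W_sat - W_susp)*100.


P = (31.61 - 27.29) / (31.61 - 18.68) * 100 = 4.32 / 12.93 * 100 = 33.4%

33.4


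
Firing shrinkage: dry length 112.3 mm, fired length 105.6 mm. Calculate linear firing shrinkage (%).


FS = (112.3 - 105.6) / 112.3 * 100 = 5.97%

5.97


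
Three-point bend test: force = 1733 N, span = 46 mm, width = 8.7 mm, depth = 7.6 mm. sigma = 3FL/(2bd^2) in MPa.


sigma = 3*1733*46/(2*8.7*7.6^2) = 238.0 MPa

238.0


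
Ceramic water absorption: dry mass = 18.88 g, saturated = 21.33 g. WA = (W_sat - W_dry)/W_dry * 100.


WA = (21.33 - 18.88) / 18.88 * 100 = 12.98%

12.98


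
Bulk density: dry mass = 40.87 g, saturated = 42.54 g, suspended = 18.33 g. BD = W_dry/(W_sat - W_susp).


BD = 40.87 / (42.54 - 18.33) = 40.87 / 24.21 = 1.688 g/cm^3

1.688


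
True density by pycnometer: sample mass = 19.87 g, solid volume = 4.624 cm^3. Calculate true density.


TD = 19.87 / 4.624 = 4.297 g/cm^3

4.297


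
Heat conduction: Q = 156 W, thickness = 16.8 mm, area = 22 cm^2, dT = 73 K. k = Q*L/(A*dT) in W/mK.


k = 156*16.8/1000/(22/10000*73) = 16.32 W/mK

16.32


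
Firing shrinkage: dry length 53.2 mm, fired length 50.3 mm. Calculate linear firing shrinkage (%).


FS = (53.2 - 50.3) / 53.2 * 100 = 5.45%

5.45


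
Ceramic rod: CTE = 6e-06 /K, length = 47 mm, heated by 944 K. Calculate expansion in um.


dL = 6e-06 * 47 * 944 * 1000 = 266.208 um

266.208


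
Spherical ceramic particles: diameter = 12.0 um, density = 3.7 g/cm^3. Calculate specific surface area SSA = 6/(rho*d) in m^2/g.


SSA = 6 / (3.7 * 12.0) = 0.135 m^2/g

0.135


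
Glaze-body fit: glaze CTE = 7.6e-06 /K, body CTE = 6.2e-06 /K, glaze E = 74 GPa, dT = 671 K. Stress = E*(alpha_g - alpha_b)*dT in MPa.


Stress = 74*1000*(7.6e-06 - 6.2e-06)*671 = 69.5 MPa

69.5


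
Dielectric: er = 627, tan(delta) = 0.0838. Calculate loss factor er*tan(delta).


Loss = 627 * 0.0838 = 52.543

52.543


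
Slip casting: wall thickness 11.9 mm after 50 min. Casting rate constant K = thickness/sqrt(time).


K = 11.9 / sqrt(50) = 11.9 / 7.0711 = 1.683 mm/min^0.5

1.683


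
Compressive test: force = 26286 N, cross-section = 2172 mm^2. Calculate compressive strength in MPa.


CS = 26286 / 2172 = 12.1 MPa

12.1


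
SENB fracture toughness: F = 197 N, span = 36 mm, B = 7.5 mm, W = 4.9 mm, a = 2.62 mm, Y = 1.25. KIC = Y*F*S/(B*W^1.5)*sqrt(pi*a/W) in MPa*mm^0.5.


KIC = 1.25*197*36/(7.5*4.9^1.5)*sqrt(pi*2.62/4.9) = 141.24

141.24


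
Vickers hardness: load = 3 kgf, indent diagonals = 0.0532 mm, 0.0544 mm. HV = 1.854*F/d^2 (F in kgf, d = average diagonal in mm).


d_avg = (0.0532+0.0544)/2 = 0.0538 mm
HV = 1.854*3/0.0538^2 = 1922

1922


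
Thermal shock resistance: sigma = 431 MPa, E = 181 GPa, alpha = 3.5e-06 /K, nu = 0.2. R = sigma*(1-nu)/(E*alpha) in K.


R = 431*(1-0.2)/(181*1000*3.5e-06) = 544 K

544


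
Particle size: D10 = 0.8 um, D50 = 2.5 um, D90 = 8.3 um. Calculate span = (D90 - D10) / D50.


Span = (8.3 - 0.8) / 2.5 = 7.5 / 2.5 = 3.0

3.0


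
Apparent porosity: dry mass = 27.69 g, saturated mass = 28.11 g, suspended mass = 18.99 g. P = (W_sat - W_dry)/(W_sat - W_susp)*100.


P = (28.11 - 27.69) / (28.11 - 18.99) * 100 = 0.42 / 9.12 * 100 = 4.6%

4.6


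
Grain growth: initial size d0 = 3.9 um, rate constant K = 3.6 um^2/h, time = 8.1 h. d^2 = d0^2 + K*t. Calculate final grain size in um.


d^2 = 3.9^2 + 3.6*8.1 = 44.37
d = sqrt(44.37) = 6.66 um

6.66


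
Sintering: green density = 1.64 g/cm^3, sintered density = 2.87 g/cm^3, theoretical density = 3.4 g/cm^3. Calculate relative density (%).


Relative = 2.87 / 3.4 * 100 = 84.4%

84.4


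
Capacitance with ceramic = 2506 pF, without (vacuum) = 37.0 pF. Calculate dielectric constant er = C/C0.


er = 2506 / 37.0 = 67.73

67.73


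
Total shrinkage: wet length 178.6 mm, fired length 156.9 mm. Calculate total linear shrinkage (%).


TS = (178.6 - 156.9) / 178.6 * 100 = 12.15%

12.15


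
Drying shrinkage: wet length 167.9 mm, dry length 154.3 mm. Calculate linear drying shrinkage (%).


DS = (167.9 - 154.3) / 167.9 * 100 = 8.1%

8.1


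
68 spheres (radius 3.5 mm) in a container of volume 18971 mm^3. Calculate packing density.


V_sphere = 4/3*pi*3.5^3 = 179.5944 mm^3
Total V = 68*179.5944 = 12212.4192 mm^3
PD = 12212.4192 / 18971 = 0.644

0.644


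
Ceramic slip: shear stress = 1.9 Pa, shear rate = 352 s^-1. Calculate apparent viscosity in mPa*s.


eta = tau/gamma * 1000 = 1.9/352 * 1000 = 5.4 mPa*s

5.4


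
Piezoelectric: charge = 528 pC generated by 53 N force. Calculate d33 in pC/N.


d33 = 528 / 53 = 10.0 pC/N

10.0


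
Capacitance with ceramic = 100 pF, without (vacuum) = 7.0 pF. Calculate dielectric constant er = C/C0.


er = 100 / 7.0 = 14.29

14.29


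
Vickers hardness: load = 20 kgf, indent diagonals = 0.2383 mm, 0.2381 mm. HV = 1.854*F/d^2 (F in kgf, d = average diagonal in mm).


d_avg = (0.2383+0.2381)/2 = 0.2382 mm
HV = 1.854*20/0.2382^2 = 654

654


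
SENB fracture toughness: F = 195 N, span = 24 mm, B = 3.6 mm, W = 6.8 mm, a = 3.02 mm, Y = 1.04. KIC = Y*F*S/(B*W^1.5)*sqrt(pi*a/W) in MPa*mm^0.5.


KIC = 1.04*195*24/(3.6*6.8^1.5)*sqrt(pi*3.02/6.8) = 90.06

90.06


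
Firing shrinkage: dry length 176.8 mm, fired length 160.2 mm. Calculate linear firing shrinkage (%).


FS = (176.8 - 160.2) / 176.8 * 100 = 9.39%

9.39


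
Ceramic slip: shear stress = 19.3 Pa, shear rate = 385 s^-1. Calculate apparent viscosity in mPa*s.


eta = tau/gamma * 1000 = 19.3/385 * 1000 = 50.1 mPa*s

50.1


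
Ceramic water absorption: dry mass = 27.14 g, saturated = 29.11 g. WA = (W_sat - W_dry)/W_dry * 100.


WA = (29.11 - 27.14) / 27.14 * 100 = 7.26%

7.26


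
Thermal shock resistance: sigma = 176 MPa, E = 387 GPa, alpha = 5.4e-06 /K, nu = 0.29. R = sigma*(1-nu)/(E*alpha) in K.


R = 176*(1-0.29)/(387*1000*5.4e-06) = 60 K

60


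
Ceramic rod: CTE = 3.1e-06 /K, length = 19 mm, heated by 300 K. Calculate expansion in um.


dL = 3.1e-06 * 19 * 300 * 1000 = 17.67 um

17.67


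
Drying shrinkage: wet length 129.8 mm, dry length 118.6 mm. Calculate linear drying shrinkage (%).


DS = (129.8 - 118.6) / 129.8 * 100 = 8.63%

8.63


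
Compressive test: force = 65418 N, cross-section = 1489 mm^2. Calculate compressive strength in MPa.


CS = 65418 / 1489 = 43.9 MPa

43.9


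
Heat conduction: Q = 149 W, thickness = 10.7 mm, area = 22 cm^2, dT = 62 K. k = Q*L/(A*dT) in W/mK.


k = 149*10.7/1000/(22/10000*62) = 11.69 W/mK

11.69


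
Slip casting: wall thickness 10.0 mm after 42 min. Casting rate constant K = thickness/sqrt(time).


K = 10.0 / sqrt(42) = 10.0 / 6.4807 = 1.543 mm/min^0.5

1.543


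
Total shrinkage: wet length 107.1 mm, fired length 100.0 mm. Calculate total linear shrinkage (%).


TS = (107.1 - 100.0) / 107.1 * 100 = 6.63%

6.63


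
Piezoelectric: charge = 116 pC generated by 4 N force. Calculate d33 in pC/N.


d33 = 116 / 4 = 29.0 pC/N

29.0


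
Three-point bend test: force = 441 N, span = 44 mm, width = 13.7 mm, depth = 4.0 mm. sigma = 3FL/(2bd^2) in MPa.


sigma = 3*441*44/(2*13.7*4.0^2) = 132.8 MPa

132.8


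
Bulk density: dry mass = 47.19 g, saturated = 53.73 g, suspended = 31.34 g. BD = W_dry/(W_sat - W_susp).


BD = 47.19 / (53.73 - 31.34) = 47.19 / 22.39 = 2.108 g/cm^3

2.108


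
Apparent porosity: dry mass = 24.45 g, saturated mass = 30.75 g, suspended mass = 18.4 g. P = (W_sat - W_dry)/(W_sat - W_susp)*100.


P = (30.75 - 24.45) / (30.75 - 18.4) * 100 = 6.3 / 12.35 * 100 = 51.0%

51.0


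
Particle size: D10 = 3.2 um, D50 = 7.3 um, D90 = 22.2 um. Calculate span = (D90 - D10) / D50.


Span = (22.2 - 3.2) / 7.3 = 19.0 / 7.3 = 2.603

2.603


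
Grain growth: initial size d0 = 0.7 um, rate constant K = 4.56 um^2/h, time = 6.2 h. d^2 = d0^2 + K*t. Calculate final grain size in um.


d^2 = 0.7^2 + 4.56*6.2 = 28.762
d = sqrt(28.762) = 5.36 um

5.36


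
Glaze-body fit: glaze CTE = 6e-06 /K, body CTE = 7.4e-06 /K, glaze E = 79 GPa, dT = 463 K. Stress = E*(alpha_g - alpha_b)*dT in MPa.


Stress = 79*1000*(6e-06 - 7.4e-06)*463 = -51.2 MPa

-51.2


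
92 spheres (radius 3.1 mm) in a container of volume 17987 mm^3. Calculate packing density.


V_sphere = 4/3*pi*3.1^3 = 124.7882 mm^3
Total V = 92*124.7882 = 11480.5144 mm^3
PD = 11480.5144 / 17987 = 0.638

0.638


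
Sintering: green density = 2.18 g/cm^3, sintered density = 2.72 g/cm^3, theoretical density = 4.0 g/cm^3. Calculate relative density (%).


Relative = 2.72 / 4.0 * 100 = 68.0%

68.0


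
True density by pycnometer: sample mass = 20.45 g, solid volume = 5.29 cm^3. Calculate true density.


TD = 20.45 / 5.29 = 3.866 g/cm^3

3.866


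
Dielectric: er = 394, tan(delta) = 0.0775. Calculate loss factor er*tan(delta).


Loss = 394 * 0.0775 = 30.535

30.535


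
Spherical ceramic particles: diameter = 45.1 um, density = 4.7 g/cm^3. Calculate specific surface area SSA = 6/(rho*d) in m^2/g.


SSA = 6 / (4.7 * 45.1) = 0.028 m^2/g

0.028


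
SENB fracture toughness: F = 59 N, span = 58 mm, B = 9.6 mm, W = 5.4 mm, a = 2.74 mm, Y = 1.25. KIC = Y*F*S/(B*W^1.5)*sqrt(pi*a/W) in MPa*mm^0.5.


KIC = 1.25*59*58/(9.6*5.4^1.5)*sqrt(pi*2.74/5.4) = 44.83

44.83


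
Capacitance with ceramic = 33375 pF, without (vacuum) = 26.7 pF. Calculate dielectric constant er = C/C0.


er = 33375 / 26.7 = 1250.0

1250.0


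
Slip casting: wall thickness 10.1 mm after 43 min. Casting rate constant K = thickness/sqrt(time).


K = 10.1 / sqrt(43) = 10.1 / 6.5574 = 1.54 mm/min^0.5

1.54


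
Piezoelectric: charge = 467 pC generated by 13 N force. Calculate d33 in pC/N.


d33 = 467 / 13 = 35.9 pC/N

35.9


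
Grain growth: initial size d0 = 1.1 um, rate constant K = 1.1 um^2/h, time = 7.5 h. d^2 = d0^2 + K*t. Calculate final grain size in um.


d^2 = 1.1^2 + 1.1*7.5 = 9.46
d = sqrt(9.46) = 3.08 um

3.08


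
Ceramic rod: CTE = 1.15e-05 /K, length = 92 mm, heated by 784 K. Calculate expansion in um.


dL = 1.15e-05 * 92 * 784 * 1000 = 829.472 um

829.472


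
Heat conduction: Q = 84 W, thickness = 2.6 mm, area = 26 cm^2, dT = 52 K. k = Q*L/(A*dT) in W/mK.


k = 84*2.6/1000/(26/10000*52) = 1.62 W/mK

1.62


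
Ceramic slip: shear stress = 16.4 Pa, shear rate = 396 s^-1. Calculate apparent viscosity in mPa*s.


eta = tau/gamma * 1000 = 16.4/396 * 1000 = 41.4 mPa*s

41.4


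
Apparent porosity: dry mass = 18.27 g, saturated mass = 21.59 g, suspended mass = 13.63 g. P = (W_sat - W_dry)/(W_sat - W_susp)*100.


P = (21.59 - 18.27) / (21.59 - 13.63) * 100 = 3.32 / 7.96 * 100 = 41.7%

41.7


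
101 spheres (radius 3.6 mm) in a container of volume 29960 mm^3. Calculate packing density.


V_sphere = 4/3*pi*3.6^3 = 195.4322 mm^3
Total V = 101*195.4322 = 19738.6522 mm^3
PD = 19738.6522 / 29960 = 0.659

0.659


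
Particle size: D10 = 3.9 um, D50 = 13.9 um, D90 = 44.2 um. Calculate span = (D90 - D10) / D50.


Span = (44.2 - 3.9) / 13.9 = 40.3 / 13.9 = 2.899

2.899


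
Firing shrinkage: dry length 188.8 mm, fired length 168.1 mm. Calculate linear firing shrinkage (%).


FS = (188.8 - 168.1) / 188.8 * 100 = 10.96%

10.96


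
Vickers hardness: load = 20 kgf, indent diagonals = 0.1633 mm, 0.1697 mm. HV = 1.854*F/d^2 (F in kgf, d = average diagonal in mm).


d_avg = (0.1633+0.1697)/2 = 0.1665 mm
HV = 1.854*20/0.1665^2 = 1338

1338


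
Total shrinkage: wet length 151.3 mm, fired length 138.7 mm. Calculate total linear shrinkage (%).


TS = (151.3 - 138.7) / 151.3 * 100 = 8.33%

8.33


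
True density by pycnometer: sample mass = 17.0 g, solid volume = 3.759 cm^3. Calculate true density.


TD = 17.0 / 3.759 = 4.522 g/cm^3

4.522


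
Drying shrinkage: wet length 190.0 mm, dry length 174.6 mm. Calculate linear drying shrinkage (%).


DS = (190.0 - 174.6) / 190.0 * 100 = 8.11%

8.11


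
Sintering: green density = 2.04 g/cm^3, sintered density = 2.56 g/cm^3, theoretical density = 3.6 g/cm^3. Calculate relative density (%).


Relative = 2.56 / 3.6 * 100 = 71.1%

71.1


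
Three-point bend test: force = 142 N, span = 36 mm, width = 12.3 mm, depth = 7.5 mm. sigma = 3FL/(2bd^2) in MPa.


sigma = 3*142*36/(2*12.3*7.5^2) = 11.1 MPa

11.1


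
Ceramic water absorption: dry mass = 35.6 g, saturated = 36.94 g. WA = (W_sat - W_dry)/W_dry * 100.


WA = (36.94 - 35.6) / 35.6 * 100 = 3.76%

3.76


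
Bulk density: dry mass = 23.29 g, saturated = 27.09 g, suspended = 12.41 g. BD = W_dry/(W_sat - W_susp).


BD = 23.29 / (27.09 - 12.41) = 23.29 / 14.68 = 1.587 g/cm^3

1.587


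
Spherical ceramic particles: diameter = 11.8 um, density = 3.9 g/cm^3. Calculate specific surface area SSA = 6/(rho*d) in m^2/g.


SSA = 6 / (3.9 * 11.8) = 0.13 m^2/g

0.13


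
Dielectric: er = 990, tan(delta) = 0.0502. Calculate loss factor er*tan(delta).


Loss = 990 * 0.0502 = 49.698

49.698


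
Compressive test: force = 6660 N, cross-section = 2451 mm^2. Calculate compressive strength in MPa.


CS = 6660 / 2451 = 2.7 MPa

2.7


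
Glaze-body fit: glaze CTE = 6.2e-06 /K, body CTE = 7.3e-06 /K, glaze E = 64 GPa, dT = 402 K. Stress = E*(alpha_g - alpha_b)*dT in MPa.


Stress = 64*1000*(6.2e-06 - 7.3e-06)*402 = -28.3 MPa

-28.3
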